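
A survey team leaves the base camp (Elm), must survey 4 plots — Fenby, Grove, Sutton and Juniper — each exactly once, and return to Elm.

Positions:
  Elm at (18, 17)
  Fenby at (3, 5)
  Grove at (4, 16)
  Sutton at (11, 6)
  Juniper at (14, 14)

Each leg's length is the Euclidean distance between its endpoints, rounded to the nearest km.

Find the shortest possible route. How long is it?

Shortest round trip = 47 km.

With 4 stops there are 4!/2 = 12 distinct round trips (a route and its reverse cost the same).
Elm → Fenby → Grove → Sutton → Juniper → Elm: 19+11+12+9+5 = 56
Elm → Fenby → Grove → Juniper → Sutton → Elm: 19+11+10+9+13 = 62
Elm → Fenby → Sutton → Grove → Juniper → Elm: 19+8+12+10+5 = 54
Elm → Fenby → Sutton → Juniper → Grove → Elm: 19+8+9+10+14 = 60
Elm → Fenby → Juniper → Grove → Sutton → Elm: 19+14+10+12+13 = 68
Elm → Fenby → Juniper → Sutton → Grove → Elm: 19+14+9+12+14 = 68
Elm → Grove → Fenby → Sutton → Juniper → Elm: 14+11+8+9+5 = 47
Elm → Grove → Fenby → Juniper → Sutton → Elm: 14+11+14+9+13 = 61
Elm → Grove → Sutton → Fenby → Juniper → Elm: 14+12+8+14+5 = 53
Elm → Grove → Juniper → Fenby → Sutton → Elm: 14+10+14+8+13 = 59
Elm → Sutton → Fenby → Grove → Juniper → Elm: 13+8+11+10+5 = 47
Elm → Sutton → Grove → Fenby → Juniper → Elm: 13+12+11+14+5 = 55
The minimum is 47.
One optimal route: Elm → Grove → Fenby → Sutton → Juniper → Elm (or its reverse).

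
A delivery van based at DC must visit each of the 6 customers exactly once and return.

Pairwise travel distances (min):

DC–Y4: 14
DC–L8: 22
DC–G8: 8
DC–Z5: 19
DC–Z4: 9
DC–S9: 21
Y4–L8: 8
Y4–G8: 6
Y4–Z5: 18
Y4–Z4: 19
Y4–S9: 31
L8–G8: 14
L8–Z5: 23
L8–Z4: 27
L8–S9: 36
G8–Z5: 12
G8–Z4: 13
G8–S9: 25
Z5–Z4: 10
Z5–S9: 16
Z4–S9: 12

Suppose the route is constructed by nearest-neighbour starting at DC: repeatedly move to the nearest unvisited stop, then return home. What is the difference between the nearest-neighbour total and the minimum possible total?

6 min longer than the optimal tour.

DC: G8=8, Z4=9, Y4=14, Z5=19, S9=21, L8=22 ⇒ G8
G8: Y4=6, Z5=12, Z4=13, L8=14, S9=25 ⇒ Y4
Y4: L8=8, Z5=18, Z4=19, S9=31 ⇒ L8
L8: Z5=23, Z4=27, S9=36 ⇒ Z5
Z5: Z4=10, S9=16 ⇒ Z4
Z4: S9=12 ⇒ S9
NN route DC → G8 → Y4 → L8 → Z5 → Z4 → S9 → DC costs 88.
Optimal: DC → G8 → Y4 → L8 → Z5 → S9 → Z4 → DC costs 82 (by enumerating all 360 distinct tours).
Excess = 88 − 82 = 6.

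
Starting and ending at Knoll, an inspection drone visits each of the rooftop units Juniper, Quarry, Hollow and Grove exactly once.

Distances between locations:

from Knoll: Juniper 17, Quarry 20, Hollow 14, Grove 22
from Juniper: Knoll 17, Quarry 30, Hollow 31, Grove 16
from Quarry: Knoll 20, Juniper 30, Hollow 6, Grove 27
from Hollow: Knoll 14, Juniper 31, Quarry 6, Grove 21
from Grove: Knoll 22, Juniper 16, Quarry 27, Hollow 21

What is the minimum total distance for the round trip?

Shortest round trip = 80.

Knoll→Juniper→Quarry→Hollow→Grove→Knoll: 17+30+6+21+22 = 96
Knoll→Juniper→Quarry→Grove→Hollow→Knoll: 17+30+27+21+14 = 109
Knoll→Juniper→Hollow→Quarry→Grove→Knoll: 17+31+6+27+22 = 103
Knoll→Juniper→Hollow→Grove→Quarry→Knoll: 17+31+21+27+20 = 116
Knoll→Juniper→Grove→Quarry→Hollow→Knoll: 17+16+27+6+14 = 80
Knoll→Juniper→Grove→Hollow→Quarry→Knoll: 17+16+21+6+20 = 80
Knoll→Quarry→Juniper→Hollow→Grove→Knoll: 20+30+31+21+22 = 124
Knoll→Quarry→Juniper→Grove→Hollow→Knoll: 20+30+16+21+14 = 101
Knoll→Quarry→Hollow→Juniper→Grove→Knoll: 20+6+31+16+22 = 95
Knoll→Quarry→Grove→Juniper→Hollow→Knoll: 20+27+16+31+14 = 108
Knoll→Hollow→Juniper→Quarry→Grove→Knoll: 14+31+30+27+22 = 124
Knoll→Hollow→Quarry→Juniper→Grove→Knoll: 14+6+30+16+22 = 88
The minimum is 80.
One optimal route: Knoll → Juniper → Grove → Quarry → Hollow → Knoll (or its reverse).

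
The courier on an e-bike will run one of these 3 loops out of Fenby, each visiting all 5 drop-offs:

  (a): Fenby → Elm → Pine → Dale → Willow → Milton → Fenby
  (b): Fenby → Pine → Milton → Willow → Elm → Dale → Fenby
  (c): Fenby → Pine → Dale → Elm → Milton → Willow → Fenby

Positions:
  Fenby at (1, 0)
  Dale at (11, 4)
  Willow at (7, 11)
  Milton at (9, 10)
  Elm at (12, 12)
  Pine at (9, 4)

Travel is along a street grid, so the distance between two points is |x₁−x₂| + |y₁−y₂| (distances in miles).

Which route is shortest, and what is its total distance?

Shortest is (c), total 48 miles.

(a): 23 + 11 + 2 + 11 + 3 + 18 = 68
(b): 12 + 6 + 3 + 6 + 9 + 14 = 50
(c): 12 + 2 + 9 + 5 + 3 + 17 = 48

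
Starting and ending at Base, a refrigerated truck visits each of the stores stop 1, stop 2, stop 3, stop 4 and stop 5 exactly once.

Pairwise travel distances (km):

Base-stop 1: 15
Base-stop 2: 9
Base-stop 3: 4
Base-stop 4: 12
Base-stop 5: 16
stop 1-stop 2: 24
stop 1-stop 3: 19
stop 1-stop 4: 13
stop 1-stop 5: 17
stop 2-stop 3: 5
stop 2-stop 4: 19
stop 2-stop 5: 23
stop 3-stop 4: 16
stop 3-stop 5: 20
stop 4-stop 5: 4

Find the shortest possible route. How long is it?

Base - stop 1 - stop 2 - stop 3 - stop 4 - stop 5 - Base: 15+24+5+16+4+16 = 80
Base - stop 1 - stop 2 - stop 3 - stop 5 - stop 4 - Base: 15+24+5+20+4+12 = 80
Base - stop 1 - stop 2 - stop 4 - stop 3 - stop 5 - Base: 15+24+19+16+20+16 = 110
Base - stop 1 - stop 2 - stop 4 - stop 5 - stop 3 - Base: 15+24+19+4+20+4 = 86
Base - stop 1 - stop 2 - stop 5 - stop 3 - stop 4 - Base: 15+24+23+20+16+12 = 110
Base - stop 1 - stop 2 - stop 5 - stop 4 - stop 3 - Base: 15+24+23+4+16+4 = 86
Base - stop 1 - stop 3 - stop 2 - stop 4 - stop 5 - Base: 15+19+5+19+4+16 = 78
Base - stop 1 - stop 3 - stop 2 - stop 5 - stop 4 - Base: 15+19+5+23+4+12 = 78
Base - stop 1 - stop 3 - stop 4 - stop 2 - stop 5 - Base: 15+19+16+19+23+16 = 108
Base - stop 1 - stop 3 - stop 4 - stop 5 - stop 2 - Base: 15+19+16+4+23+9 = 86
Base - stop 1 - stop 3 - stop 5 - stop 2 - stop 4 - Base: 15+19+20+23+19+12 = 108
Base - stop 1 - stop 3 - stop 5 - stop 4 - stop 2 - Base: 15+19+20+4+19+9 = 86
Base - stop 1 - stop 4 - stop 2 - stop 3 - stop 5 - Base: 15+13+19+5+20+16 = 88
Base - stop 1 - stop 4 - stop 2 - stop 5 - stop 3 - Base: 15+13+19+23+20+4 = 94
… (46 more)
Base - stop 1 - stop 4 - stop 5 - stop 2 - stop 3 - Base: 15+13+4+23+5+4 = 64  ← best
The minimum is 64.
One optimal route: Base → stop 1 → stop 4 → stop 5 → stop 2 → stop 3 → Base (or its reverse).

Shortest round trip = 64 km.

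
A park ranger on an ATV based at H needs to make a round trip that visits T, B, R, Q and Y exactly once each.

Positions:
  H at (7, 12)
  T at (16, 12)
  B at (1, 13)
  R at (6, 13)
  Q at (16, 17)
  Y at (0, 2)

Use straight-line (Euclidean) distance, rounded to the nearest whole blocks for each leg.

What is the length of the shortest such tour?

With 5 stops there are 5!/2 = 60 distinct round trips (a route and its reverse cost the same).
H - T - B - R - Q - Y - H: 9+15+5+11+22+12 = 74
H - T - B - R - Y - Q - H: 9+15+5+13+22+10 = 74
H - T - B - Q - R - Y - H: 9+15+16+11+13+12 = 76
H - T - B - Q - Y - R - H: 9+15+16+22+13+1 = 76
H - T - B - Y - R - Q - H: 9+15+11+13+11+10 = 69
H - T - B - Y - Q - R - H: 9+15+11+22+11+1 = 69
H - T - R - B - Q - Y - H: 9+10+5+16+22+12 = 74
H - T - R - B - Y - Q - H: 9+10+5+11+22+10 = 67
H - T - R - Q - B - Y - H: 9+10+11+16+11+12 = 69
H - T - R - Q - Y - B - H: 9+10+11+22+11+6 = 69
H - T - R - Y - B - Q - H: 9+10+13+11+16+10 = 69
H - T - R - Y - Q - B - H: 9+10+13+22+16+6 = 76
H - T - Q - B - R - Y - H: 9+5+16+5+13+12 = 60
H - T - Q - B - Y - R - H: 9+5+16+11+13+1 = 55
… (46 more)
H - R - B - Y - T - Q - H: 1+5+11+19+5+10 = 51  ← best
The minimum is 51.
One optimal route: H → R → B → Y → T → Q → H (or its reverse).

Minimum total distance: 51 blocks.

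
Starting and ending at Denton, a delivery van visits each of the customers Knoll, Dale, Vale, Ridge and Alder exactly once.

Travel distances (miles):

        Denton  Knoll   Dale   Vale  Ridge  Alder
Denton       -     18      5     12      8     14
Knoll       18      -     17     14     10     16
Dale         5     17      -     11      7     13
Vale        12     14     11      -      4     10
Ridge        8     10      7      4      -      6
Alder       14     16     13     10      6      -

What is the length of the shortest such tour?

60 miles — the shortest possible round trip.

With 5 stops there are 5!/2 = 60 distinct round trips (a route and its reverse cost the same).
Denton - Knoll - Dale - Vale - Ridge - Alder - Denton: 18+17+11+4+6+14 = 70
Denton - Knoll - Dale - Vale - Alder - Ridge - Denton: 18+17+11+10+6+8 = 70
Denton - Knoll - Dale - Ridge - Vale - Alder - Denton: 18+17+7+4+10+14 = 70
Denton - Knoll - Dale - Ridge - Alder - Vale - Denton: 18+17+7+6+10+12 = 70
Denton - Knoll - Dale - Alder - Vale - Ridge - Denton: 18+17+13+10+4+8 = 70
Denton - Knoll - Dale - Alder - Ridge - Vale - Denton: 18+17+13+6+4+12 = 70
Denton - Knoll - Vale - Dale - Ridge - Alder - Denton: 18+14+11+7+6+14 = 70
Denton - Knoll - Vale - Dale - Alder - Ridge - Denton: 18+14+11+13+6+8 = 70
Denton - Knoll - Vale - Ridge - Dale - Alder - Denton: 18+14+4+7+13+14 = 70
Denton - Knoll - Vale - Ridge - Alder - Dale - Denton: 18+14+4+6+13+5 = 60
Denton - Knoll - Vale - Alder - Dale - Ridge - Denton: 18+14+10+13+7+8 = 70
Denton - Knoll - Vale - Alder - Ridge - Dale - Denton: 18+14+10+6+7+5 = 60
Denton - Knoll - Ridge - Dale - Vale - Alder - Denton: 18+10+7+11+10+14 = 70
Denton - Knoll - Ridge - Dale - Alder - Vale - Denton: 18+10+7+13+10+12 = 70
… (46 more)
The minimum is 60.
One optimal route: Denton → Knoll → Vale → Ridge → Alder → Dale → Denton (or its reverse).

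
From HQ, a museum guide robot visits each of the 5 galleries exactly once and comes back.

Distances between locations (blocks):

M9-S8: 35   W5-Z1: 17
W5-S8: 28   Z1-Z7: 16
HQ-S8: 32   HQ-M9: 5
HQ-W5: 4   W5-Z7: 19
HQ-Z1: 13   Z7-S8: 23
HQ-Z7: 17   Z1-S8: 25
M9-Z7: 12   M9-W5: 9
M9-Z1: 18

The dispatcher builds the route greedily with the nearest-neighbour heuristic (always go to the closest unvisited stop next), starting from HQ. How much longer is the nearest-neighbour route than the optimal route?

HQ: W5=4, M9=5, Z1=13, Z7=17, S8=32 ⇒ W5
W5: M9=9, Z1=17, Z7=19, S8=28 ⇒ M9
M9: Z7=12, Z1=18, S8=35 ⇒ Z7
Z7: Z1=16, S8=23 ⇒ Z1
Z1: S8=25 ⇒ S8
NN route HQ → W5 → M9 → Z7 → Z1 → S8 → HQ costs 98.
Optimal: HQ → M9 → Z7 → S8 → Z1 → W5 → HQ costs 86 (by enumerating all 60 distinct tours).
Excess = 98 − 86 = 12.

12 blocks longer than the optimal tour.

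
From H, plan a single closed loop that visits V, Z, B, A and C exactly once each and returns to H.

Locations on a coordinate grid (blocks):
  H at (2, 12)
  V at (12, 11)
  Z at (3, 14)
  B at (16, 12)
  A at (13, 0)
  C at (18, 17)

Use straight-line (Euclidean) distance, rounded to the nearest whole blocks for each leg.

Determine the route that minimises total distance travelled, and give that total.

Shortest round trip = 52 blocks.

H - V - Z - B - A - C - H: 10+9+13+12+18+17 = 79
H - V - Z - B - C - A - H: 10+9+13+5+18+16 = 71
H - V - Z - A - B - C - H: 10+9+17+12+5+17 = 70
H - V - Z - A - C - B - H: 10+9+17+18+5+14 = 73
H - V - Z - C - B - A - H: 10+9+15+5+12+16 = 67
H - V - Z - C - A - B - H: 10+9+15+18+12+14 = 78
H - V - B - Z - A - C - H: 10+4+13+17+18+17 = 79
H - V - B - Z - C - A - H: 10+4+13+15+18+16 = 76
H - V - B - A - Z - C - H: 10+4+12+17+15+17 = 75
H - V - B - A - C - Z - H: 10+4+12+18+15+2 = 61
H - V - B - C - Z - A - H: 10+4+5+15+17+16 = 67
H - V - B - C - A - Z - H: 10+4+5+18+17+2 = 56
H - V - A - Z - B - C - H: 10+11+17+13+5+17 = 73
H - V - A - Z - C - B - H: 10+11+17+15+5+14 = 72
… (46 more)
H - Z - V - C - B - A - H: 2+9+8+5+12+16 = 52  ← best
The minimum is 52.
One optimal route: H → Z → V → C → B → A → H (or its reverse).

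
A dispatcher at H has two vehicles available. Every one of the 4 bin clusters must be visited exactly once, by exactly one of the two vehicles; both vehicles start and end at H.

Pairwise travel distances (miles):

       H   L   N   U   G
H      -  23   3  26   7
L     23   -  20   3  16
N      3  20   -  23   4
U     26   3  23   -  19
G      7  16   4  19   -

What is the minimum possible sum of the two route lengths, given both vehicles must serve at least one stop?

Check every non-empty split of the stops between the two vehicles; for each half take its own optimal tour:
  {L} + {N, U, G}: 46 + 52 = 98
  {N} + {L, U, G}: 6 + 52 = 58
  {L, N} + {U, G}: 46 + 52 = 98
  {U} + {L, N, G}: 52 + 46 = 98
  {L, U} + {N, G}: 52 + 14 = 66
  {N, U} + {L, G}: 52 + 46 = 98
  … (7 splits in total)
Best: vehicle 1 H → N → H = 6; vehicle 2 H → L → U → G → H = 52; combined 58.

58 miles — the smallest possible combined total.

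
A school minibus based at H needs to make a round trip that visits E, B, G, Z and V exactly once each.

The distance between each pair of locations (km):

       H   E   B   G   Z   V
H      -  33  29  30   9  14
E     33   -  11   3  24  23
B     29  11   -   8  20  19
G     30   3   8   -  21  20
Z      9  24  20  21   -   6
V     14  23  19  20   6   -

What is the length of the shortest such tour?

With 5 stops there are 5!/2 = 60 distinct round trips (a route and its reverse cost the same).
H-E-B-G-Z-V-H: 33+11+8+21+6+14 = 93
H-E-B-G-V-Z-H: 33+11+8+20+6+9 = 87
H-E-B-Z-G-V-H: 33+11+20+21+20+14 = 119
H-E-B-Z-V-G-H: 33+11+20+6+20+30 = 120
H-E-B-V-G-Z-H: 33+11+19+20+21+9 = 113
H-E-B-V-Z-G-H: 33+11+19+6+21+30 = 120
H-E-G-B-Z-V-H: 33+3+8+20+6+14 = 84
H-E-G-B-V-Z-H: 33+3+8+19+6+9 = 78
H-E-G-Z-B-V-H: 33+3+21+20+19+14 = 110
H-E-G-Z-V-B-H: 33+3+21+6+19+29 = 111
H-E-G-V-B-Z-H: 33+3+20+19+20+9 = 104
H-E-G-V-Z-B-H: 33+3+20+6+20+29 = 111
H-E-Z-B-G-V-H: 33+24+20+8+20+14 = 119
H-E-Z-B-V-G-H: 33+24+20+19+20+30 = 146
… (46 more)
H-Z-E-G-B-V-H: 9+24+3+8+19+14 = 77  ← best
The minimum is 77.
One optimal route: H → Z → E → G → B → V → H (or its reverse).

Minimum total distance: 77 km.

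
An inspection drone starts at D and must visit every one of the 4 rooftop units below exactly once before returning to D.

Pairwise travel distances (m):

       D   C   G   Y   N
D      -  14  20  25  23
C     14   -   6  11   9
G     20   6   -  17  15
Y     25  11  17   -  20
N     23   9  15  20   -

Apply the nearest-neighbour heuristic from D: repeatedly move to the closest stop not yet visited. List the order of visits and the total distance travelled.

D → [C:14 / G:20 / N:23 / Y:25] → C (14)
C → [G:6 / N:9 / Y:11] → G (6)
G → [N:15 / Y:17] → N (15)
N → [Y:20] → Y (20)
Return Y→D: 25.
Total = 14 + 6 + 15 + 20 + 25 = 80.

80 m along D → C → G → N → Y → D.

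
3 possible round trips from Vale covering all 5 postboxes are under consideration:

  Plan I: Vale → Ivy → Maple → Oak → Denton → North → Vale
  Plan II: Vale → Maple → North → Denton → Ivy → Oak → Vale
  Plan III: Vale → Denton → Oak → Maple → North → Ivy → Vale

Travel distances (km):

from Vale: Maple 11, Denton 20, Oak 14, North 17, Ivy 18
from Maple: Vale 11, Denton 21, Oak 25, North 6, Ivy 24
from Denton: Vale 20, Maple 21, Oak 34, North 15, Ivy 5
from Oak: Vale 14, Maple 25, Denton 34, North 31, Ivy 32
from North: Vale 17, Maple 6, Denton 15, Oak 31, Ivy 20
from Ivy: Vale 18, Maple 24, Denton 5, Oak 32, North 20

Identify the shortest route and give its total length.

Shortest is Plan II, total 83 km.

Plan I: 18 + 24 + 25 + 34 + 15 + 17 = 133
Plan II: 11 + 6 + 15 + 5 + 32 + 14 = 83
Plan III: 20 + 34 + 25 + 6 + 20 + 18 = 123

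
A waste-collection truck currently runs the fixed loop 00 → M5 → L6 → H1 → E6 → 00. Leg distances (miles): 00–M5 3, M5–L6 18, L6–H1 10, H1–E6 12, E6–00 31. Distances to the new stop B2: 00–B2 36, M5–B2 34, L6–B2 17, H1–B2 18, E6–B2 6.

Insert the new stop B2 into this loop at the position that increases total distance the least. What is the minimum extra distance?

Insertion cost between consecutive stops i–j is d(i,B2) + d(B2,j) − d(i,j):
  between 00 and M5: 36 + 34 − 3 = 67
  between M5 and L6: 34 + 17 − 18 = 33
  between L6 and H1: 17 + 18 − 10 = 25
  between H1 and E6: 18 + 6 − 12 = 12
  between E6 and 00: 6 + 36 − 31 = 11
Cheapest insertion is between E6 and 00, adding 11.
New total = 74 + 11 = 85.

Minimum extra distance: 11 miles, inserting B2 between E6 and 00.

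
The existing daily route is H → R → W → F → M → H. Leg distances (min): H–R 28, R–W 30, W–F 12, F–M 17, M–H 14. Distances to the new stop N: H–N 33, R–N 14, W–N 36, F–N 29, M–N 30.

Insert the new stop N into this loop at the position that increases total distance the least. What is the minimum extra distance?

Insertion cost between consecutive stops i–j is d(i,N) + d(N,j) − d(i,j):
  between H and R: 33 + 14 − 28 = 19
  between R and W: 14 + 36 − 30 = 20
  between W and F: 36 + 29 − 12 = 53
  between F and M: 29 + 30 − 17 = 42
  between M and H: 30 + 33 − 14 = 49
Cheapest insertion is between H and R, adding 19.
New total = 101 + 19 = 120.

Adding 19 min by placing N on the H–R leg.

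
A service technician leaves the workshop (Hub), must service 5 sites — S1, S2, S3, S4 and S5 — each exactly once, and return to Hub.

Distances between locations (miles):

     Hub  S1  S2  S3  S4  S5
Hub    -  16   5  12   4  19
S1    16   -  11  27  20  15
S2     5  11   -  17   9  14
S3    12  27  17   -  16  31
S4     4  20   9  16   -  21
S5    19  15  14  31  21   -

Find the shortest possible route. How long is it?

Hub-S1-S2-S3-S4-S5-Hub: 16+11+17+16+21+19 = 100
Hub-S1-S2-S3-S5-S4-Hub: 16+11+17+31+21+4 = 100
Hub-S1-S2-S4-S3-S5-Hub: 16+11+9+16+31+19 = 102
Hub-S1-S2-S4-S5-S3-Hub: 16+11+9+21+31+12 = 100
Hub-S1-S2-S5-S3-S4-Hub: 16+11+14+31+16+4 = 92
Hub-S1-S2-S5-S4-S3-Hub: 16+11+14+21+16+12 = 90
Hub-S1-S3-S2-S4-S5-Hub: 16+27+17+9+21+19 = 109
Hub-S1-S3-S2-S5-S4-Hub: 16+27+17+14+21+4 = 99
Hub-S1-S3-S4-S2-S5-Hub: 16+27+16+9+14+19 = 101
Hub-S1-S3-S4-S5-S2-Hub: 16+27+16+21+14+5 = 99
Hub-S1-S3-S5-S2-S4-Hub: 16+27+31+14+9+4 = 101
Hub-S1-S3-S5-S4-S2-Hub: 16+27+31+21+9+5 = 109
Hub-S1-S4-S2-S3-S5-Hub: 16+20+9+17+31+19 = 112
Hub-S1-S4-S2-S5-S3-Hub: 16+20+9+14+31+12 = 102
… (46 more)
Hub-S2-S1-S5-S4-S3-Hub: 5+11+15+21+16+12 = 80  ← best
The minimum is 80.
One optimal route: Hub → S2 → S1 → S5 → S4 → S3 → Hub (or its reverse).

Shortest round trip = 80 miles.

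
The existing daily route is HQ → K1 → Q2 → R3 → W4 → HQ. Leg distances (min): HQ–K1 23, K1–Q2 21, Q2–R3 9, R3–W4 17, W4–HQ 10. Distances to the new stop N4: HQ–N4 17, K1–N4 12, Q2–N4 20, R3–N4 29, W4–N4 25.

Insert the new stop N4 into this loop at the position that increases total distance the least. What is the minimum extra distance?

Insertion cost between consecutive stops i–j is d(i,N4) + d(N4,j) − d(i,j):
  between HQ and K1: 17 + 12 − 23 = 6
  between K1 and Q2: 12 + 20 − 21 = 11
  between Q2 and R3: 20 + 29 − 9 = 40
  between R3 and W4: 29 + 25 − 17 = 37
  between W4 and HQ: 25 + 17 − 10 = 32
Cheapest insertion is between HQ and K1, adding 6.
New total = 80 + 6 = 86.

Adding 6 min by placing N4 on the HQ–K1 leg.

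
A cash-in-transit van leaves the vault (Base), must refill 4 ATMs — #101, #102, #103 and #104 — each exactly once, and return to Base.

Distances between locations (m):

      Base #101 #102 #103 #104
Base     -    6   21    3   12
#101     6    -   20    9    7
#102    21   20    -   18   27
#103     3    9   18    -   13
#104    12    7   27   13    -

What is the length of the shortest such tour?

With 4 stops there are 4!/2 = 12 distinct round trips (a route and its reverse cost the same).
Base - #101 - #102 - #103 - #104 - Base: 6+20+18+13+12 = 69
Base - #101 - #102 - #104 - #103 - Base: 6+20+27+13+3 = 69
Base - #101 - #103 - #102 - #104 - Base: 6+9+18+27+12 = 72
Base - #101 - #103 - #104 - #102 - Base: 6+9+13+27+21 = 76
Base - #101 - #104 - #102 - #103 - Base: 6+7+27+18+3 = 61
Base - #101 - #104 - #103 - #102 - Base: 6+7+13+18+21 = 65
Base - #102 - #101 - #103 - #104 - Base: 21+20+9+13+12 = 75
Base - #102 - #101 - #104 - #103 - Base: 21+20+7+13+3 = 64
Base - #102 - #103 - #101 - #104 - Base: 21+18+9+7+12 = 67
Base - #102 - #104 - #101 - #103 - Base: 21+27+7+9+3 = 67
Base - #103 - #101 - #102 - #104 - Base: 3+9+20+27+12 = 71
Base - #103 - #102 - #101 - #104 - Base: 3+18+20+7+12 = 60
The minimum is 60.
One optimal route: Base → #103 → #102 → #101 → #104 → Base (or its reverse).

Minimum total distance: 60 m.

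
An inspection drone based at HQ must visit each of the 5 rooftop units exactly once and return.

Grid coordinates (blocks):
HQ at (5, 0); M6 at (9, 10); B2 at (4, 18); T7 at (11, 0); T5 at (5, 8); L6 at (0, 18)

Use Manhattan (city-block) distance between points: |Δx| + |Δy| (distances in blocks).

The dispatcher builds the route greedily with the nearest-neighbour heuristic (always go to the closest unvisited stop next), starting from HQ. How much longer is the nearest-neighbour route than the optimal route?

The nearest-neighbour route is 4 blocks longer than optimal.

HQ: T7=6, T5=8, M6=14, B2=19, L6=23 ⇒ T7
T7: M6=12, T5=14, B2=25, L6=29 ⇒ M6
M6: T5=6, B2=13, L6=17 ⇒ T5
T5: B2=11, L6=15 ⇒ B2
B2: L6=4 ⇒ L6
NN route HQ → T7 → M6 → T5 → B2 → L6 → HQ costs 62.
Optimal: HQ → T7 → M6 → B2 → L6 → T5 → HQ costs 58 (by enumerating all 60 distinct tours).
Excess = 62 − 58 = 4.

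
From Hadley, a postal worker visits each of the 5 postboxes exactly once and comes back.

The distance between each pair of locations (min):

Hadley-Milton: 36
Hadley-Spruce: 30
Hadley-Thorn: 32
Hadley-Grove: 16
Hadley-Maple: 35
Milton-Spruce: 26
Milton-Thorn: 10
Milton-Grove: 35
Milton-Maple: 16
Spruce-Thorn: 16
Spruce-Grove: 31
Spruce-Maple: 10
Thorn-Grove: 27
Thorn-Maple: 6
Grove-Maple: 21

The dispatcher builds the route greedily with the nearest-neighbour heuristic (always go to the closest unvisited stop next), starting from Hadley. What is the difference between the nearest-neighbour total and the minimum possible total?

From Hadley: Grove=16, Spruce=30, Thorn=32, Maple=35, Milton=36 → choose Grove (16).
From Grove: Maple=21, Thorn=27, Spruce=31, Milton=35 → choose Maple (21).
From Maple: Thorn=6, Spruce=10, Milton=16 → choose Thorn (6).
From Thorn: Milton=10, Spruce=16 → choose Milton (10).
From Milton: Spruce=26 → choose Spruce (26).
NN route Hadley → Grove → Maple → Thorn → Milton → Spruce → Hadley costs 109.
Optimal: Hadley → Spruce → Maple → Thorn → Milton → Grove → Hadley costs 107 (by enumerating all 60 distinct tours).
Excess = 109 − 107 = 2.

The nearest-neighbour route is 2 min longer than optimal.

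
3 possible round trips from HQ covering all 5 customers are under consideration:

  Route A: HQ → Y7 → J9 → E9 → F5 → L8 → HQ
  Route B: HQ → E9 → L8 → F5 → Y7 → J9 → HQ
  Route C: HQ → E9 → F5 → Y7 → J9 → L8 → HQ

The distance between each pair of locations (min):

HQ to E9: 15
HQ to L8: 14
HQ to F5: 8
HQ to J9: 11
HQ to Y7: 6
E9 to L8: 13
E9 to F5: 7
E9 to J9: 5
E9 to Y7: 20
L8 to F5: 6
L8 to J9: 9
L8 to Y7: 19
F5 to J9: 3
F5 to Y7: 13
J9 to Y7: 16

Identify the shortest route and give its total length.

Shortest is Route A, total 54 min.

Route A: 6 + 16 + 5 + 7 + 6 + 14 = 54
Route B: 15 + 13 + 6 + 13 + 16 + 11 = 74
Route C: 15 + 7 + 13 + 16 + 9 + 14 = 74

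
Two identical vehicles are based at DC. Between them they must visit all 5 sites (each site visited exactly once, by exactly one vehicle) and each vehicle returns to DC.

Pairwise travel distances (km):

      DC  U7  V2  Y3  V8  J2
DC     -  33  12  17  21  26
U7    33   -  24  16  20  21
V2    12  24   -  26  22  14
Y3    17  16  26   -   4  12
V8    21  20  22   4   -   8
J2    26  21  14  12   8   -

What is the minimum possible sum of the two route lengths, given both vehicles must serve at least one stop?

107 km — the smallest possible combined total.

Try each way of splitting the stops between the two vehicles (each non-empty) and, for each split, find the best tour for each vehicle:
  {U7} + {V2, Y3, V8, J2}: 66 + 55 = 121
  {V2} + {U7, Y3, V8, J2}: 24 + 83 = 107
  {U7, V2} + {Y3, V8, J2}: 69 + 55 = 124
  {Y3} + {U7, V2, V8, J2}: 34 + 86 = 120
  {U7, Y3} + {V2, V8, J2}: 66 + 55 = 121
  {V2, Y3} + {U7, V8, J2}: 55 + 83 = 138
  … (15 splits in total)
Best: vehicle 1 DC → V2 → DC = 24; vehicle 2 DC → U7 → J2 → V8 → Y3 → DC = 83; combined 107.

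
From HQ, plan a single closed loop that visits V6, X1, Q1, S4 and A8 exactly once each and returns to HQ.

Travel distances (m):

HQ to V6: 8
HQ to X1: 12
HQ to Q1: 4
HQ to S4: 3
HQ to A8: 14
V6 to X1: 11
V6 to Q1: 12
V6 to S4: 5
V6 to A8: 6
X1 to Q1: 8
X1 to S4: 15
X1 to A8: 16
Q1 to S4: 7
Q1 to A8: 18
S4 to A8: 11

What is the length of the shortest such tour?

Shortest round trip = 42 m.

HQ → V6 → X1 → Q1 → S4 → A8 → HQ: 8+11+8+7+11+14 = 59
HQ → V6 → X1 → Q1 → A8 → S4 → HQ: 8+11+8+18+11+3 = 59
HQ → V6 → X1 → S4 → Q1 → A8 → HQ: 8+11+15+7+18+14 = 73
HQ → V6 → X1 → S4 → A8 → Q1 → HQ: 8+11+15+11+18+4 = 67
HQ → V6 → X1 → A8 → Q1 → S4 → HQ: 8+11+16+18+7+3 = 63
HQ → V6 → X1 → A8 → S4 → Q1 → HQ: 8+11+16+11+7+4 = 57
HQ → V6 → Q1 → X1 → S4 → A8 → HQ: 8+12+8+15+11+14 = 68
HQ → V6 → Q1 → X1 → A8 → S4 → HQ: 8+12+8+16+11+3 = 58
HQ → V6 → Q1 → S4 → X1 → A8 → HQ: 8+12+7+15+16+14 = 72
HQ → V6 → Q1 → S4 → A8 → X1 → HQ: 8+12+7+11+16+12 = 66
HQ → V6 → Q1 → A8 → X1 → S4 → HQ: 8+12+18+16+15+3 = 72
HQ → V6 → Q1 → A8 → S4 → X1 → HQ: 8+12+18+11+15+12 = 76
HQ → V6 → S4 → X1 → Q1 → A8 → HQ: 8+5+15+8+18+14 = 68
HQ → V6 → S4 → X1 → A8 → Q1 → HQ: 8+5+15+16+18+4 = 66
… (46 more)
HQ → Q1 → X1 → A8 → V6 → S4 → HQ: 4+8+16+6+5+3 = 42  ← best
The minimum is 42.
One optimal route: HQ → Q1 → X1 → A8 → V6 → S4 → HQ (or its reverse).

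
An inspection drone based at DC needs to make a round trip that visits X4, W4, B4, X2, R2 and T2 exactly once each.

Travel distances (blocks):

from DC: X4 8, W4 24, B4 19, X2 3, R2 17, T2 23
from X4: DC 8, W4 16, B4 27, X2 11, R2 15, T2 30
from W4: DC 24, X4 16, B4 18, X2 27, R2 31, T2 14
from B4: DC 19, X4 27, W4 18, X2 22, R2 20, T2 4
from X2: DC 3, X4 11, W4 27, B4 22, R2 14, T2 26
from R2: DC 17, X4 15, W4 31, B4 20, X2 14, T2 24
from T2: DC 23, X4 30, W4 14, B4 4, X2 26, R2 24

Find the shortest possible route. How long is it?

DC - X4 - W4 - B4 - X2 - R2 - T2 - DC: 8+16+18+22+14+24+23 = 125
DC - X4 - W4 - B4 - X2 - T2 - R2 - DC: 8+16+18+22+26+24+17 = 131
DC - X4 - W4 - B4 - R2 - X2 - T2 - DC: 8+16+18+20+14+26+23 = 125
DC - X4 - W4 - B4 - R2 - T2 - X2 - DC: 8+16+18+20+24+26+3 = 115
DC - X4 - W4 - B4 - T2 - X2 - R2 - DC: 8+16+18+4+26+14+17 = 103
DC - X4 - W4 - B4 - T2 - R2 - X2 - DC: 8+16+18+4+24+14+3 = 87
DC - X4 - W4 - X2 - B4 - R2 - T2 - DC: 8+16+27+22+20+24+23 = 140
DC - X4 - W4 - X2 - B4 - T2 - R2 - DC: 8+16+27+22+4+24+17 = 118
… (352 more)
DC - X4 - W4 - T2 - B4 - R2 - X2 - DC: 8+16+14+4+20+14+3 = 79  ← best
The minimum is 79.
One optimal route: DC → X4 → W4 → T2 → B4 → R2 → X2 → DC (or its reverse).

79 blocks — the shortest possible round trip.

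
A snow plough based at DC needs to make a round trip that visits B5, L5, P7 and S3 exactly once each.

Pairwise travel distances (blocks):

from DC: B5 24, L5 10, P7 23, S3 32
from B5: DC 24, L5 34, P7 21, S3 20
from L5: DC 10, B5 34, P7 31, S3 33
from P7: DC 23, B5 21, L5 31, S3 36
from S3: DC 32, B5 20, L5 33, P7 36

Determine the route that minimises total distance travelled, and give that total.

With 4 stops there are 4!/2 = 12 distinct round trips (a route and its reverse cost the same).
DC → B5 → L5 → P7 → S3 → DC: 24+34+31+36+32 = 157
DC → B5 → L5 → S3 → P7 → DC: 24+34+33+36+23 = 150
DC → B5 → P7 → L5 → S3 → DC: 24+21+31+33+32 = 141
DC → B5 → P7 → S3 → L5 → DC: 24+21+36+33+10 = 124
DC → B5 → S3 → L5 → P7 → DC: 24+20+33+31+23 = 131
DC → B5 → S3 → P7 → L5 → DC: 24+20+36+31+10 = 121
DC → L5 → B5 → P7 → S3 → DC: 10+34+21+36+32 = 133
DC → L5 → B5 → S3 → P7 → DC: 10+34+20+36+23 = 123
DC → L5 → P7 → B5 → S3 → DC: 10+31+21+20+32 = 114
DC → L5 → S3 → B5 → P7 → DC: 10+33+20+21+23 = 107
DC → P7 → B5 → L5 → S3 → DC: 23+21+34+33+32 = 143
DC → P7 → L5 → B5 → S3 → DC: 23+31+34+20+32 = 140
The minimum is 107.
One optimal route: DC → L5 → S3 → B5 → P7 → DC (or its reverse).

Shortest round trip = 107 blocks.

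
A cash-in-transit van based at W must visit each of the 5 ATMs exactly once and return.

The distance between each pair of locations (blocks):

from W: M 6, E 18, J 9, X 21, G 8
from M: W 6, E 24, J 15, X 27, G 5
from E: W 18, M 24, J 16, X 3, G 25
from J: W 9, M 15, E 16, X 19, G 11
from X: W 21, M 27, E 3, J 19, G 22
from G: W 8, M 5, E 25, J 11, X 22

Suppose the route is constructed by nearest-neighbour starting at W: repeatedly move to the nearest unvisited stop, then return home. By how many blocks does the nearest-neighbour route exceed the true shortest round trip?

W: M=6, G=8, J=9, E=18, X=21 ⇒ M
M: G=5, J=15, E=24, X=27 ⇒ G
G: J=11, X=22, E=25 ⇒ J
J: E=16, X=19 ⇒ E
E: X=3 ⇒ X
NN route W → M → G → J → E → X → W costs 62.
Optimal: W → M → G → X → E → J → W costs 61 (by enumerating all 60 distinct tours).
Excess = 62 − 61 = 1.

Excess over optimum: 1 blocks.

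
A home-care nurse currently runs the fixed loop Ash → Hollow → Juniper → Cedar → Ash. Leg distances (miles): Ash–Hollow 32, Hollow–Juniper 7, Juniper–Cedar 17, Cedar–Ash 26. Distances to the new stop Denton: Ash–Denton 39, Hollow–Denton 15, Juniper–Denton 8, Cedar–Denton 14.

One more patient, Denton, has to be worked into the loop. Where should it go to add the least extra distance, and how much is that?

Adding 5 miles by placing Denton on the Juniper–Cedar leg.

Insertion cost between consecutive stops i–j is d(i,Denton) + d(Denton,j) − d(i,j):
  between Ash and Hollow: 39 + 15 − 32 = 22
  between Hollow and Juniper: 15 + 8 − 7 = 16
  between Juniper and Cedar: 8 + 14 − 17 = 5
  between Cedar and Ash: 14 + 39 − 26 = 27
Cheapest insertion is between Juniper and Cedar, adding 5.
New total = 82 + 5 = 87.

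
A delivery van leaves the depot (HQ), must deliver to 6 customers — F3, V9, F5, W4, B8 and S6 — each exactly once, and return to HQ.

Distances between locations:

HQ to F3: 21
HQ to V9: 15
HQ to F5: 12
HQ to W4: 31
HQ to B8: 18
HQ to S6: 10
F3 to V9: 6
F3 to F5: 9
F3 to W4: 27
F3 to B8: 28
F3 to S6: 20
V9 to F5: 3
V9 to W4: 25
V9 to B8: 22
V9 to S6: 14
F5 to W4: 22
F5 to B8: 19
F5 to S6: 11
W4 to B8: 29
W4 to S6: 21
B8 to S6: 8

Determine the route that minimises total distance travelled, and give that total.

Shortest round trip = 95.

HQ - F3 - V9 - F5 - W4 - B8 - S6 - HQ: 21+6+3+22+29+8+10 = 99
HQ - F3 - V9 - F5 - W4 - S6 - B8 - HQ: 21+6+3+22+21+8+18 = 99
HQ - F3 - V9 - F5 - B8 - W4 - S6 - HQ: 21+6+3+19+29+21+10 = 109
HQ - F3 - V9 - F5 - B8 - S6 - W4 - HQ: 21+6+3+19+8+21+31 = 109
HQ - F3 - V9 - F5 - S6 - W4 - B8 - HQ: 21+6+3+11+21+29+18 = 109
HQ - F3 - V9 - F5 - S6 - B8 - W4 - HQ: 21+6+3+11+8+29+31 = 109
HQ - F3 - V9 - W4 - F5 - B8 - S6 - HQ: 21+6+25+22+19+8+10 = 111
HQ - F3 - V9 - W4 - F5 - S6 - B8 - HQ: 21+6+25+22+11+8+18 = 111
… (352 more)
HQ - F5 - V9 - F3 - W4 - B8 - S6 - HQ: 12+3+6+27+29+8+10 = 95  ← best
The minimum is 95.
One optimal route: HQ → F5 → V9 → F3 → W4 → B8 → S6 → HQ (or its reverse).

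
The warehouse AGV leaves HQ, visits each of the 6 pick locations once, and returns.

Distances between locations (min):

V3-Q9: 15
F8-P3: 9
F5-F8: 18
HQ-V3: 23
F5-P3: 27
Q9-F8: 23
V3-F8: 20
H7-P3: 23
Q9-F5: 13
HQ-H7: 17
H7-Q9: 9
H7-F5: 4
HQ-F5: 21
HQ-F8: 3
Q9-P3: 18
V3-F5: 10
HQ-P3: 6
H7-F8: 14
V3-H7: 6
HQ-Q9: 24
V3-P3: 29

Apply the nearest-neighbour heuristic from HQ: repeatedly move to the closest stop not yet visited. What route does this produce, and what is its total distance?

Total distance 76 min via the nearest-neighbour route HQ → F8 → P3 → Q9 → H7 → F5 → V3 → HQ.

From HQ: distances to unvisited — F8=3, P3=6, H7=17, F5=21, V3=23, Q9=24. Nearest is F8 (3).
From F8: distances to unvisited — P3=9, H7=14, F5=18, V3=20, Q9=23. Nearest is P3 (9).
From P3: distances to unvisited — Q9=18, H7=23, F5=27, V3=29. Nearest is Q9 (18).
From Q9: distances to unvisited — H7=9, F5=13, V3=15. Nearest is H7 (9).
From H7: distances to unvisited — F5=4, V3=6. Nearest is F5 (4).
From F5: distances to unvisited — V3=10. Nearest is V3 (10).
Return V3→HQ: 23.
Total = 3 + 9 + 18 + 9 + 4 + 10 + 23 = 76.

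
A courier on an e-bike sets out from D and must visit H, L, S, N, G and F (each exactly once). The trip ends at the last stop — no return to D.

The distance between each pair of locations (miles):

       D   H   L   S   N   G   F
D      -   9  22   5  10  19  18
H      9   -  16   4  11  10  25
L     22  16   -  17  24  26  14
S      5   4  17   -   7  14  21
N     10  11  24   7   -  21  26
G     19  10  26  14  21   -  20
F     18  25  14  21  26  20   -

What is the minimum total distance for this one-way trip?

Minimum one-way distance = 65 miles.

There are 6! = 720 possible orderings.
D→H→L→S→N→G→F: 9+16+17+7+21+20 = 90
D→H→L→S→N→F→G: 9+16+17+7+26+20 = 95
D→H→L→S→G→N→F: 9+16+17+14+21+26 = 103
D→H→L→S→G→F→N: 9+16+17+14+20+26 = 102
D→H→L→S→F→N→G: 9+16+17+21+26+21 = 110
D→H→L→S→F→G→N: 9+16+17+21+20+21 = 104
D→H→L→N→S→G→F: 9+16+24+7+14+20 = 90
D→H→L→N→S→F→G: 9+16+24+7+21+20 = 97
… (712 more)
D→N→S→H→G→F→L: 10+7+4+10+20+14 = 65  ← best
The minimum is 65.
One shortest path: D → N → S → H → G → F → L.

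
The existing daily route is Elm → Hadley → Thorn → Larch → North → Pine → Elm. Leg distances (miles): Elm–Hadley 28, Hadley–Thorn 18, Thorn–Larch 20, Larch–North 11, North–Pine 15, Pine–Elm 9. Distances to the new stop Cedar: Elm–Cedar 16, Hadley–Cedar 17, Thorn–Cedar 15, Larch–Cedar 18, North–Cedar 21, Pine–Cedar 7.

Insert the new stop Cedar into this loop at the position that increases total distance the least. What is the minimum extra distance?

Minimum extra distance: 5 miles, inserting Cedar between Elm and Hadley.

Insertion cost between consecutive stops i–j is d(i,Cedar) + d(Cedar,j) − d(i,j):
  between Elm and Hadley: 16 + 17 − 28 = 5
  between Hadley and Thorn: 17 + 15 − 18 = 14
  between Thorn and Larch: 15 + 18 − 20 = 13
  between Larch and North: 18 + 21 − 11 = 28
  between North and Pine: 21 + 7 − 15 = 13
  between Pine and Elm: 7 + 16 − 9 = 14
Cheapest insertion is between Elm and Hadley, adding 5.
New total = 101 + 5 = 106.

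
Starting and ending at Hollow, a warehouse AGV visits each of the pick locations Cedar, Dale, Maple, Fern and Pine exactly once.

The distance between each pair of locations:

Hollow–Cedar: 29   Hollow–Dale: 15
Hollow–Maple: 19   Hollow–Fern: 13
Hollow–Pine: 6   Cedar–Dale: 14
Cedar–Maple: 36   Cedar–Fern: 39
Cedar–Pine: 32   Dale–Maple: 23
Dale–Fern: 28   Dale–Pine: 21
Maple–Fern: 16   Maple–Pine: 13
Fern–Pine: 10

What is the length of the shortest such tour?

With 5 stops there are 5!/2 = 60 distinct round trips (a route and its reverse cost the same).
Hollow - Cedar - Dale - Maple - Fern - Pine - Hollow: 29+14+23+16+10+6 = 98
Hollow - Cedar - Dale - Maple - Pine - Fern - Hollow: 29+14+23+13+10+13 = 102
Hollow - Cedar - Dale - Fern - Maple - Pine - Hollow: 29+14+28+16+13+6 = 106
Hollow - Cedar - Dale - Fern - Pine - Maple - Hollow: 29+14+28+10+13+19 = 113
Hollow - Cedar - Dale - Pine - Maple - Fern - Hollow: 29+14+21+13+16+13 = 106
Hollow - Cedar - Dale - Pine - Fern - Maple - Hollow: 29+14+21+10+16+19 = 109
Hollow - Cedar - Maple - Dale - Fern - Pine - Hollow: 29+36+23+28+10+6 = 132
Hollow - Cedar - Maple - Dale - Pine - Fern - Hollow: 29+36+23+21+10+13 = 132
Hollow - Cedar - Maple - Fern - Dale - Pine - Hollow: 29+36+16+28+21+6 = 136
Hollow - Cedar - Maple - Fern - Pine - Dale - Hollow: 29+36+16+10+21+15 = 127
Hollow - Cedar - Maple - Pine - Dale - Fern - Hollow: 29+36+13+21+28+13 = 140
Hollow - Cedar - Maple - Pine - Fern - Dale - Hollow: 29+36+13+10+28+15 = 131
Hollow - Cedar - Fern - Dale - Maple - Pine - Hollow: 29+39+28+23+13+6 = 138
Hollow - Cedar - Fern - Dale - Pine - Maple - Hollow: 29+39+28+21+13+19 = 149
… (46 more)
Hollow - Dale - Cedar - Maple - Fern - Pine - Hollow: 15+14+36+16+10+6 = 97  ← best
The minimum is 97.
One optimal route: Hollow → Dale → Cedar → Maple → Fern → Pine → Hollow (or its reverse).

Minimum total distance: 97.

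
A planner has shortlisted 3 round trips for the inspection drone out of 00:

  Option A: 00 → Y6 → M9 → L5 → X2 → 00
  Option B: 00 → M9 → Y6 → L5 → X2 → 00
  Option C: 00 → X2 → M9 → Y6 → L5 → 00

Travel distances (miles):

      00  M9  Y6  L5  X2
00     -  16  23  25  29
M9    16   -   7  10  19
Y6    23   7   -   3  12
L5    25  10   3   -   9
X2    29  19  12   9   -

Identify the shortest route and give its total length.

Option A: 23 + 7 + 10 + 9 + 29 = 78
Option B: 16 + 7 + 3 + 9 + 29 = 64
Option C: 29 + 19 + 7 + 3 + 25 = 83

64 miles — Option B is the shortest.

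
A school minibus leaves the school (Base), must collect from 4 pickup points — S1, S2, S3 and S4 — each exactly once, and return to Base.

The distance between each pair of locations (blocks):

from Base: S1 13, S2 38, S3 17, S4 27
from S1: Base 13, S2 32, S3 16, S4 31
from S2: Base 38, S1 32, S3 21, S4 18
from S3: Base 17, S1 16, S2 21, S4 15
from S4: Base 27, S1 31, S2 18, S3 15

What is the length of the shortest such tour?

With 4 stops there are 4!/2 = 12 distinct round trips (a route and its reverse cost the same).
Base-S1-S2-S3-S4-Base: 13+32+21+15+27 = 108
Base-S1-S2-S4-S3-Base: 13+32+18+15+17 = 95
Base-S1-S3-S2-S4-Base: 13+16+21+18+27 = 95
Base-S1-S3-S4-S2-Base: 13+16+15+18+38 = 100
Base-S1-S4-S2-S3-Base: 13+31+18+21+17 = 100
Base-S1-S4-S3-S2-Base: 13+31+15+21+38 = 118
Base-S2-S1-S3-S4-Base: 38+32+16+15+27 = 128
Base-S2-S1-S4-S3-Base: 38+32+31+15+17 = 133
Base-S2-S3-S1-S4-Base: 38+21+16+31+27 = 133
Base-S2-S4-S1-S3-Base: 38+18+31+16+17 = 120
Base-S3-S1-S2-S4-Base: 17+16+32+18+27 = 110
Base-S3-S2-S1-S4-Base: 17+21+32+31+27 = 128
The minimum is 95.
One optimal route: Base → S1 → S2 → S4 → S3 → Base (or its reverse).

Minimum total distance: 95 blocks.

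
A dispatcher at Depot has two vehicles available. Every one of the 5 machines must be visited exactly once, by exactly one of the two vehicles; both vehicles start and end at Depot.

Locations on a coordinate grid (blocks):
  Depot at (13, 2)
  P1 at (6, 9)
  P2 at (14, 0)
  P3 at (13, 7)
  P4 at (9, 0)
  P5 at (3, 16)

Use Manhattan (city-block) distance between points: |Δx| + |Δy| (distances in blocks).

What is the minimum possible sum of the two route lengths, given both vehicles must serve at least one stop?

58 blocks — the smallest possible combined total.

Check every non-empty split of the stops between the two vehicles; for each half take its own optimal tour:
  {P1} + {P2, P3, P4, P5}: 28 + 54 = 82
  {P2} + {P1, P3, P4, P5}: 6 + 52 = 58
  {P1, P2} + {P3, P4, P5}: 34 + 52 = 86
  {P3} + {P1, P2, P4, P5}: 10 + 54 = 64
  {P1, P3} + {P2, P4, P5}: 28 + 54 = 82
  {P2, P3} + {P1, P4, P5}: 16 + 52 = 68
  … (15 splits in total)
Best: vehicle 1 Depot → P2 → Depot = 6; vehicle 2 Depot → P3 → P1 → P5 → P4 → Depot = 52; combined 58.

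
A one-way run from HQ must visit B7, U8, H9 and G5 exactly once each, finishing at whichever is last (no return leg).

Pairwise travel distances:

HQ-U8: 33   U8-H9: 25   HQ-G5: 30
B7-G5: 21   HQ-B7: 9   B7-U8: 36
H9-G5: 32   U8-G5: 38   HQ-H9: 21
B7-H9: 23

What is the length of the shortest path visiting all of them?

There are 4! = 24 possible orderings.
HQ → B7 → U8 → H9 → G5: 9+36+25+32 = 102
HQ → B7 → U8 → G5 → H9: 9+36+38+32 = 115
HQ → B7 → H9 → U8 → G5: 9+23+25+38 = 95
HQ → B7 → H9 → G5 → U8: 9+23+32+38 = 102
HQ → B7 → G5 → U8 → H9: 9+21+38+25 = 93
HQ → B7 → G5 → H9 → U8: 9+21+32+25 = 87
HQ → U8 → B7 → H9 → G5: 33+36+23+32 = 124
HQ → U8 → B7 → G5 → H9: 33+36+21+32 = 122
HQ → U8 → H9 → B7 → G5: 33+25+23+21 = 102
HQ → U8 → H9 → G5 → B7: 33+25+32+21 = 111
HQ → U8 → G5 → B7 → H9: 33+38+21+23 = 115
HQ → U8 → G5 → H9 → B7: 33+38+32+23 = 126
HQ → H9 → B7 → U8 → G5: 21+23+36+38 = 118
HQ → H9 → B7 → G5 → U8: 21+23+21+38 = 103
… (10 more)
The minimum is 87.
One shortest path: HQ → B7 → G5 → H9 → U8.

Minimum one-way distance = 87.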